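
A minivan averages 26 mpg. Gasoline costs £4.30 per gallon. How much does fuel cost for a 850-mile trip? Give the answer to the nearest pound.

£141

Fuel = 850 mi / 26 mpg = 32.69 gal
Cost = 32.69 gal × £4.30/gal = £140.58 ≈ £141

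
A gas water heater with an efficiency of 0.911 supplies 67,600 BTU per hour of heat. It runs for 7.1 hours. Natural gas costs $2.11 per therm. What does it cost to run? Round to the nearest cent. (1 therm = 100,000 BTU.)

$11.12

Heat delivered = 67,600 BTU/h × 7.1 h = 479,960 BTU
Gas input = 479,960 / 0.911 = 526,850 BTU
= 526,850 / 100,000 = 5.268 therm
Cost = 5.268 × $2.11/therm = $11.12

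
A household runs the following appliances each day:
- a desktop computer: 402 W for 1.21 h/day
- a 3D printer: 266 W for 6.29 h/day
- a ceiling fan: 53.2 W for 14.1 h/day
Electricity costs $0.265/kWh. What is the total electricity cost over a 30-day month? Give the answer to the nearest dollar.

desktop computer: 402 W × 1.21 h × 30 d = 14,593 Wh = 14.59 kWh
3D printer: 266 W × 6.29 h × 30 d = 50,194 Wh = 50.19 kWh
ceiling fan: 53.2 W × 14.1 h × 30 d = 22,504 Wh = 22.5 kWh
Total energy = 14.59 + 50.19 + 22.5 = 87.29 kWh
Cost = 87.29 kWh × $0.265 = $23.13 ≈ $23

$23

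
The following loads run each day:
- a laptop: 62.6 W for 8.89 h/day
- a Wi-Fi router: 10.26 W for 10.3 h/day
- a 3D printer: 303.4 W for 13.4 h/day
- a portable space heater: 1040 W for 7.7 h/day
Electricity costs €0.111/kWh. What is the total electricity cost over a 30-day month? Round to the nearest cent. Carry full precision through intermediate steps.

laptop: 62.6 W × 8.89 h × 30 d = 16,695 Wh = 16.7 kWh
Wi-Fi router: 10.26 W × 10.3 h × 30 d = 3,170 Wh = 3.17 kWh
3D printer: 303.4 W × 13.4 h × 30 d = 121,967 Wh = 122 kWh
portable space heater: 1040 W × 7.7 h × 30 d = 240,240 Wh = 240.2 kWh
Total energy = 16.7 + 3.17 + 122 + 240.2 = 382.1 kWh
Cost = 382.1 kWh × €0.111 = €42.41

€42.41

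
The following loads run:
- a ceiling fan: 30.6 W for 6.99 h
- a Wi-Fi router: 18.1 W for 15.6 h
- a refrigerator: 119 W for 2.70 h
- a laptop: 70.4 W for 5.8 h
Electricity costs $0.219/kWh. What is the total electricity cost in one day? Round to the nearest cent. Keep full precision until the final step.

$0.27

ceiling fan: 30.6 W × 6.99 h = 214 Wh = 0.2139 kWh
Wi-Fi router: 18.1 W × 15.6 h = 282 Wh = 0.2824 kWh
refrigerator: 119 W × 2.70 h = 321 Wh = 0.3213 kWh
laptop: 70.4 W × 5.8 h = 408 Wh = 0.4083 kWh
Total energy = 0.2139 + 0.2824 + 0.3213 + 0.4083 = 1.226 kWh
Cost = 1.226 kWh × $0.219 = $0.27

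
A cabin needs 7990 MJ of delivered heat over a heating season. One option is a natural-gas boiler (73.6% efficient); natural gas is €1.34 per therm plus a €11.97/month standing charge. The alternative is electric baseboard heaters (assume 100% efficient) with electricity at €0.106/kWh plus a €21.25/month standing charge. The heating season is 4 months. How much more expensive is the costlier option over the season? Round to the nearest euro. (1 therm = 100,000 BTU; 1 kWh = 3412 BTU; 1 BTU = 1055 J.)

€135

Heat load = 7990 MJ = 7,990,000,000 J / 1055 = 7,573,460 BTU
Gas: input = 7,573,460 / 0.736 = 10,290,027 BTU = 102.9 therm → 102.9 × €1.34 = €137.89; + 4 × €11.97 standing = €185.77
Electric: 7,573,460 BTU / 3412 = 2,220 kWh → × €0.106 = €235.28; + 4 × €21.25 standing = €320.28
Difference = |€185.77 − €320.28| = €134.52 ≈ €135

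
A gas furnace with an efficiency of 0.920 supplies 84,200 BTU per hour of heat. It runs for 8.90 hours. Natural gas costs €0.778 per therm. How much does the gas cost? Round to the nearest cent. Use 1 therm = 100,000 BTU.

€6.34

Heat delivered = 84,200 BTU/h × 8.90 h = 749,380 BTU
Gas input = 749,380 / 0.920 = 814,543 BTU
= 814,543 / 100,000 = 8.145 therm
Cost = 8.145 × €0.778/therm = €6.34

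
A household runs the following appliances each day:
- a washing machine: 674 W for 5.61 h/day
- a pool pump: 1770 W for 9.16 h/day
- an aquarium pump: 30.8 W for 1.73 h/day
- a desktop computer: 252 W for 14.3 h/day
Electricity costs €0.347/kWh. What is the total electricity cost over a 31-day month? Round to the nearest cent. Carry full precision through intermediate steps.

washing machine: 674 W × 5.61 h × 31 d = 117,215 Wh = 117.2 kWh
pool pump: 1770 W × 9.16 h × 31 d = 502,609 Wh = 502.6 kWh
aquarium pump: 30.8 W × 1.73 h × 31 d = 1,652 Wh = 1.652 kWh
desktop computer: 252 W × 14.3 h × 31 d = 111,712 Wh = 111.7 kWh
Total energy = 117.2 + 502.6 + 1.652 + 111.7 = 733.2 kWh
Cost = 733.2 kWh × €0.347 = €254.42

€254.42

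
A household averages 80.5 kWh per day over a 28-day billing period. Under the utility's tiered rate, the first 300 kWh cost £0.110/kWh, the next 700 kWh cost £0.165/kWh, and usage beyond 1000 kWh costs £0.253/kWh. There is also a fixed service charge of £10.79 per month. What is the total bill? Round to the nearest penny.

Usage = 80.5 kWh/day × 28 days = 2254 kWh
First 300 kWh × £0.110 = £33.00
Next 700 kWh × £0.165 = £115.50
Remaining 1254 kWh × £0.253 = £317.26
Energy charge = £465.76; + service £10.79 = £476.55

£476.55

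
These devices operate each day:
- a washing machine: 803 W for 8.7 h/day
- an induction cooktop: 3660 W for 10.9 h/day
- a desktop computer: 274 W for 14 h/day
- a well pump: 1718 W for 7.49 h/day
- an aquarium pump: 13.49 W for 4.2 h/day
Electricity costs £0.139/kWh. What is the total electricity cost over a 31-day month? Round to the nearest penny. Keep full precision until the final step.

washing machine: 803 W × 8.7 h × 31 d = 216,569 Wh = 216.6 kWh
induction cooktop: 3660 W × 10.9 h × 31 d = 1,236,714 Wh = 1,237 kWh
desktop computer: 274 W × 14 h × 31 d = 118,916 Wh = 118.9 kWh
well pump: 1718 W × 7.49 h × 31 d = 398,902 Wh = 398.9 kWh
aquarium pump: 13.49 W × 4.2 h × 31 d = 1,756 Wh = 1.756 kWh
Total energy = 216.6 + 1,237 + 118.9 + 398.9 + 1.756 = 1,973 kWh
Cost = 1,973 kWh × £0.139 = £274.23

£274.23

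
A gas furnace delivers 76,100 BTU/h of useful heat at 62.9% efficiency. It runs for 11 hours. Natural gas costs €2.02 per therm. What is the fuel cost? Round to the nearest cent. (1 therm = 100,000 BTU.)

€26.88

Heat delivered = 76,100 BTU/h × 11 h = 837,100 BTU
Gas input = 837,100 / 0.629 = 1,330,843 BTU
= 1,330,843 / 100,000 = 13.31 therm
Cost = 13.31 × €2.02/therm = €26.88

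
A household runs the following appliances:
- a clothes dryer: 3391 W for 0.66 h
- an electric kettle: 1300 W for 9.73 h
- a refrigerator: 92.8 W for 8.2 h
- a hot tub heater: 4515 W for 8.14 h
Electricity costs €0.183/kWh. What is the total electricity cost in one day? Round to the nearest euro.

clothes dryer: 3391 W × 0.66 h = 2,238 Wh = 2.238 kWh
electric kettle: 1300 W × 9.73 h = 12,649 Wh = 12.65 kWh
refrigerator: 92.8 W × 8.2 h = 761 Wh = 0.761 kWh
hot tub heater: 4515 W × 8.14 h = 36,752 Wh = 36.75 kWh
Total energy = 2.238 + 12.65 + 0.761 + 36.75 = 52.4 kWh
Cost = 52.4 kWh × €0.183 = €9.59 ≈ €10

€10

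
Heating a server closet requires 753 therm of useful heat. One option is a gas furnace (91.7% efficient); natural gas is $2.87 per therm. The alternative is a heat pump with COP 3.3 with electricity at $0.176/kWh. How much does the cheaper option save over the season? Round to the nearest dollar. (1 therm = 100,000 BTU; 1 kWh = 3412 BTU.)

$1180

Heat load = 753 therm × 100,000 = 75,300,000 BTU
Gas: input = 75,300,000 / 0.917 = 82,115,594 BTU = 821.2 therm → 821.2 × $2.87 = $2,356.72
Heat pump: 75,300,000 BTU / 3412 = 22,070 kWh heat; / 3.3 = 6,688 kWh in → × $0.176 = $1,177.02
Difference = |$2,356.72 − $1,177.02| = $1,179.70 ≈ $1180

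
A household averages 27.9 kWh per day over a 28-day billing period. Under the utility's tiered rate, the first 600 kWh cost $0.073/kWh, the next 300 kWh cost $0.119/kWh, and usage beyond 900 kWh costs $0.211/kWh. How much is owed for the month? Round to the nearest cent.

Usage = 27.9 kWh/day × 28 days = 781.2 kWh
First 600 kWh × $0.073 = $43.80
Next 181.2 kWh × $0.119 = $21.56
Remaining tier: 0 kWh (not reached)
Total = $65.36

$65.36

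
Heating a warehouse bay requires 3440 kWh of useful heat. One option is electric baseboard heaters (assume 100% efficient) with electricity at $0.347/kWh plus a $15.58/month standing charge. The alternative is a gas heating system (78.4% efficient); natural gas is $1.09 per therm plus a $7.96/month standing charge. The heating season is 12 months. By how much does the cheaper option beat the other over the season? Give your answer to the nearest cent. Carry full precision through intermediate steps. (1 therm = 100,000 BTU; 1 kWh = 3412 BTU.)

Heat load = 3440 kWh × 3412 = 11,737,280 BTU
Gas: input = 11,737,280 / 0.784 = 14,971,020 BTU = 149.7 therm → 149.7 × $1.09 = $163.18; + 12 × $7.96 standing = $258.70
Electric: 11,737,280 BTU / 3412 = 3,440 kWh → × $0.347 = $1,193.68; + 12 × $15.58 standing = $1,380.64
Difference = |$258.70 − $1,380.64| = $1,121.94

$1121.94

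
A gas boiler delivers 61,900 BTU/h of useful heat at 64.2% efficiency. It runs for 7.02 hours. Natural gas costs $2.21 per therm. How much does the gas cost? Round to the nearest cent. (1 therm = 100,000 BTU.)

$14.96

Heat delivered = 61,900 BTU/h × 7.02 h = 434,538 BTU
Gas input = 434,538 / 0.642 = 676,850 BTU
= 676,850 / 100,000 = 6.769 therm
Cost = 6.769 × $2.21/therm = $14.96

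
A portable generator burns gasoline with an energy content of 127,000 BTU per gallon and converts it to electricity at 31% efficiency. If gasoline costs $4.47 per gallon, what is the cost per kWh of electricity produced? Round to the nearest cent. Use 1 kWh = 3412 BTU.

Electrical output per gallon = 127,000 BTU × 0.31 / 3412 BTU/kWh = 11.54 kWh
Cost per kWh = $4.47 / 11.54 kWh = $0.387

$0.39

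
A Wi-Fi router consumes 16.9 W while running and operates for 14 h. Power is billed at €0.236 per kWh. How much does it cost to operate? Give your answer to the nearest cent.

Energy = 16.9 W × 14 h = 237 Wh = 0.2366 kWh
Cost = 0.2366 kWh × €0.236/kWh = €0.06

€0.06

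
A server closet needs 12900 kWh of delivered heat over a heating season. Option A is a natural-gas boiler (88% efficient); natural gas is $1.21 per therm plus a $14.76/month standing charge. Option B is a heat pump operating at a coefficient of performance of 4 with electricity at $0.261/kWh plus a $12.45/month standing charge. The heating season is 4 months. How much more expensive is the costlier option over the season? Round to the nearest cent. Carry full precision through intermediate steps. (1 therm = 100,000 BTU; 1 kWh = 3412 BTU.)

Heat load = 12900 kWh × 3412 = 44,014,800 BTU
Gas: input = 44,014,800 / 0.88 = 50,016,818 BTU = 500.2 therm → 500.2 × $1.21 = $605.20; + 4 × $14.76 standing = $664.24
Heat pump: 44,014,800 BTU / 3412 = 12,900 kWh heat; / 4 = 3,225 kWh in → × $0.261 = $841.73; + 4 × $12.45 standing = $891.52
Difference = |$664.24 − $891.52| = $227.28

$227.28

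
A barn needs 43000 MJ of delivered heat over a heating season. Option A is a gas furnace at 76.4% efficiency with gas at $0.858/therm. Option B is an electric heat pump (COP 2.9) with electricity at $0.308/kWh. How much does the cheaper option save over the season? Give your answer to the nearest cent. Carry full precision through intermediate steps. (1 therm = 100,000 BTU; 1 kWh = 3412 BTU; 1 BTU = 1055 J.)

$810.97

Heat load = 43000 MJ = 43,000,000,000 J / 1055 = 40,758,294 BTU
Gas: input = 40,758,294 / 0.764 = 53,348,552 BTU = 533.5 therm → 533.5 × $0.858 = $457.73
Heat pump: 40,758,294 BTU / 3412 = 11,950 kWh heat; / 2.9 = 4,119 kWh in → × $0.308 = $1,268.70
Difference = |$457.73 − $1,268.70| = $810.97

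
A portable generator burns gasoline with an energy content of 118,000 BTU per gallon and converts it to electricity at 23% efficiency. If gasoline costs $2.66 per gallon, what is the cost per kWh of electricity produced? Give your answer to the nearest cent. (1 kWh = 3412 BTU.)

$0.33

Electrical output per gallon = 118,000 BTU × 0.23 / 3412 BTU/kWh = 7.954 kWh
Cost per kWh = $2.66 / 7.954 kWh = $0.334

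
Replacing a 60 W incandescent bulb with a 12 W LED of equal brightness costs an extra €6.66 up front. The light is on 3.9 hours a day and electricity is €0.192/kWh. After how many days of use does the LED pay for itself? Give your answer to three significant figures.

185 days

Power saved = 60 − 12 = 48 W
Daily energy saved = 48 W × 3.9 h = 187.2 Wh = 0.1872 kWh
Daily savings = 0.1872 × €0.192 = €0.0359
Payback = €6.66 / €0.0359 per day = 185.3 days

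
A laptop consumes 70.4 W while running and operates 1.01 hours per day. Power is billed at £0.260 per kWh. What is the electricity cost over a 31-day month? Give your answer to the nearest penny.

£0.57

Energy = 70.4 W × 1.01 h/day × 31 days = 2,204 Wh = 2.204 kWh
Cost = 2.204 kWh × £0.260/kWh = £0.57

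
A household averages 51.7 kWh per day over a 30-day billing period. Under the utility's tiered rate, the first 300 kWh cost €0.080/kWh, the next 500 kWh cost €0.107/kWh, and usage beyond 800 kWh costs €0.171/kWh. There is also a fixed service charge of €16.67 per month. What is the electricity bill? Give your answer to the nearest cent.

€222.59

Usage = 51.7 kWh/day × 30 days = 1551 kWh
First 300 kWh × €0.080 = €24.00
Next 500 kWh × €0.107 = €53.50
Remaining 751 kWh × €0.171 = €128.42
Energy charge = €205.92; + service €16.67 = €222.59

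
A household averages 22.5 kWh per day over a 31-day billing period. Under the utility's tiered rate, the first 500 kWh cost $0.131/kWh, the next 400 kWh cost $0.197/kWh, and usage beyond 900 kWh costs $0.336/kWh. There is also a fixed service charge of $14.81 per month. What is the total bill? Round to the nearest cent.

Usage = 22.5 kWh/day × 31 days = 697.5 kWh
First 500 kWh × $0.131 = $65.50
Next 197.5 kWh × $0.197 = $38.91
Remaining tier: 0 kWh (not reached)
Energy charge = $104.41; + service $14.81 = $119.22

$119.22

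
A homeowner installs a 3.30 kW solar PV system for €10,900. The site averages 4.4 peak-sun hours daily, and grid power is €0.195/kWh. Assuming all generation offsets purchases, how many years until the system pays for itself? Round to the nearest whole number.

Daily generation = 3.30 kW × 4.4 h = 14.52 kWh
Annual generation = 14.52 × 365 = 5299.8 kWh
Annual savings = 5299.8 × €0.195 = €1,033.46
Payback = €10,900 / €1,033.46 = 10.5 years

11 years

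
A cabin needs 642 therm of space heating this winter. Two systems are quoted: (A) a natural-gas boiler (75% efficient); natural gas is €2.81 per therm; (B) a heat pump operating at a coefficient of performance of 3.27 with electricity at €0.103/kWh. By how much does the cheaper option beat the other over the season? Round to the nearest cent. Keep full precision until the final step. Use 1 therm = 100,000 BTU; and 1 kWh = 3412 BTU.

€1812.69

Heat load = 642 therm × 100,000 = 64,200,000 BTU
Gas: input = 64,200,000 / 0.75 = 85,600,000 BTU = 856 therm → 856 × €2.81 = €2,405.36
Heat pump: 64,200,000 BTU / 3412 = 18,820 kWh heat; / 3.27 = 5,754 kWh in → × €0.103 = €592.67
Difference = |€2,405.36 − €592.67| = €1,812.69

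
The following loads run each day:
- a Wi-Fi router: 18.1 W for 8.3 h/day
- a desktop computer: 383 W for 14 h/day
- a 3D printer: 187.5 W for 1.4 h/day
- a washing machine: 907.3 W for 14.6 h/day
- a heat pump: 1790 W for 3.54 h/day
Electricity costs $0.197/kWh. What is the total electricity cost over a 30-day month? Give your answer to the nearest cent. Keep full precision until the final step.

Wi-Fi router: 18.1 W × 8.3 h × 30 d = 4,507 Wh = 4.507 kWh
desktop computer: 383 W × 14 h × 30 d = 160,860 Wh = 160.9 kWh
3D printer: 187.5 W × 1.4 h × 30 d = 7,875 Wh = 7.875 kWh
washing machine: 907.3 W × 14.6 h × 30 d = 397,397 Wh = 397.4 kWh
heat pump: 1790 W × 3.54 h × 30 d = 190,098 Wh = 190.1 kWh
Total energy = 4.507 + 160.9 + 7.875 + 397.4 + 190.1 = 760.7 kWh
Cost = 760.7 kWh × $0.197 = $149.87

$149.87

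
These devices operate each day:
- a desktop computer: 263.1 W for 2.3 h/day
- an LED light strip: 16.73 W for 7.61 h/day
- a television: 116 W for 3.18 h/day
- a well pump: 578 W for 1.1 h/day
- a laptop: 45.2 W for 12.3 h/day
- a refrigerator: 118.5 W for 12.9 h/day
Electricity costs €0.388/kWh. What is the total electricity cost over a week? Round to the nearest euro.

€10

desktop computer: 263.1 W × 2.3 h × 7 d = 4,236 Wh = 4.236 kWh
LED light strip: 16.73 W × 7.61 h × 7 d = 891 Wh = 0.8912 kWh
television: 116 W × 3.18 h × 7 d = 2,582 Wh = 2.582 kWh
well pump: 578 W × 1.1 h × 7 d = 4,451 Wh = 4.451 kWh
laptop: 45.2 W × 12.3 h × 7 d = 3,892 Wh = 3.892 kWh
refrigerator: 118.5 W × 12.9 h × 7 d = 10,701 Wh = 10.7 kWh
Total energy = 4.236 + 0.8912 + 2.582 + 4.451 + 3.892 + 10.7 = 26.75 kWh
Cost = 26.75 kWh × €0.388 = €10.38 ≈ €10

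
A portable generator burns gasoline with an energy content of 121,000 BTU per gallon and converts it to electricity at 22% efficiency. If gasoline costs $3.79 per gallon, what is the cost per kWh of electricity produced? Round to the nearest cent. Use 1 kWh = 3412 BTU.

Electrical output per gallon = 121,000 BTU × 0.22 / 3412 BTU/kWh = 7.802 kWh
Cost per kWh = $3.79 / 7.802 kWh = $0.486

$0.49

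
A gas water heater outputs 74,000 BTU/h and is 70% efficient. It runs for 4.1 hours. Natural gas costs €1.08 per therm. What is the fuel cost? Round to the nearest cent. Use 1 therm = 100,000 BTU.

€4.68

Heat delivered = 74,000 BTU/h × 4.1 h = 303,400 BTU
Gas input = 303,400 / 0.70 = 433,429 BTU
= 433,429 / 100,000 = 4.334 therm
Cost = 4.334 × €1.08/therm = €4.68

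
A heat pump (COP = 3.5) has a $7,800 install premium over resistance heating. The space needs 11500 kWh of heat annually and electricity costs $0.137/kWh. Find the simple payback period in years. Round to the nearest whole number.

7 years

Resistance: 11500 kWh × $0.137 = $1,575.50/yr
Heat pump: 11500 / 3.5 = 3286 kWh in → × $0.137 = $450.14/yr
Annual savings = $1,125.36
Payback = $7,800 / $1,125.36 = 6.93 years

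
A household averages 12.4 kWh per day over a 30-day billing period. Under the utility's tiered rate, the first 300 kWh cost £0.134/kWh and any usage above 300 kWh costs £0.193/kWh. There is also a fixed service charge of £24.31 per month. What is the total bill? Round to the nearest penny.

£78.41

Usage = 12.4 kWh/day × 30 days = 372 kWh
First 300 kWh × £0.134 = £40.20
Remaining 72 kWh × £0.193 = £13.90
Energy charge = £54.10; + service £24.31 = £78.41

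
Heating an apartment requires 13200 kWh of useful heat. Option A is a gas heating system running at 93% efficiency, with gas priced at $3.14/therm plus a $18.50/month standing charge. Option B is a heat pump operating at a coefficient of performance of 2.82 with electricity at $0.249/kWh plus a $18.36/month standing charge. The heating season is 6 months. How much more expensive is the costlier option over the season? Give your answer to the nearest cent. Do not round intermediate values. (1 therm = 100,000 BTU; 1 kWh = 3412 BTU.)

$355.96

Heat load = 13200 kWh × 3412 = 45,038,400 BTU
Gas: input = 45,038,400 / 0.93 = 48,428,387 BTU = 484.3 therm → 484.3 × $3.14 = $1,520.65; + 6 × $18.50 standing = $1,631.65
Heat pump: 45,038,400 BTU / 3412 = 13,200 kWh heat; / 2.82 = 4,681 kWh in → × $0.249 = $1,165.53; + 6 × $18.36 standing = $1,275.69
Difference = |$1,631.65 − $1,275.69| = $355.96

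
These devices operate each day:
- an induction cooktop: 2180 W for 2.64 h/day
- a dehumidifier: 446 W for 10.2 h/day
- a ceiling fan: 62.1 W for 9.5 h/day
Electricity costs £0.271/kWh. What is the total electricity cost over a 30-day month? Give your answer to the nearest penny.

induction cooktop: 2180 W × 2.64 h × 30 d = 172,656 Wh = 172.7 kWh
dehumidifier: 446 W × 10.2 h × 30 d = 136,476 Wh = 136.5 kWh
ceiling fan: 62.1 W × 9.5 h × 30 d = 17,698 Wh = 17.7 kWh
Total energy = 172.7 + 136.5 + 17.7 = 326.8 kWh
Cost = 326.8 kWh × £0.271 = £88.57

£88.57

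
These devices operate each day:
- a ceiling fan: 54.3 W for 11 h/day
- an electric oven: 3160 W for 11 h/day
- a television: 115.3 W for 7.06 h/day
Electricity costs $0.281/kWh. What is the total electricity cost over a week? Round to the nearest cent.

ceiling fan: 54.3 W × 11 h × 7 d = 4,181 Wh = 4.181 kWh
electric oven: 3160 W × 11 h × 7 d = 243,320 Wh = 243.3 kWh
television: 115.3 W × 7.06 h × 7 d = 5,698 Wh = 5.698 kWh
Total energy = 4.181 + 243.3 + 5.698 = 253.2 kWh
Cost = 253.2 kWh × $0.281 = $71.15

$71.15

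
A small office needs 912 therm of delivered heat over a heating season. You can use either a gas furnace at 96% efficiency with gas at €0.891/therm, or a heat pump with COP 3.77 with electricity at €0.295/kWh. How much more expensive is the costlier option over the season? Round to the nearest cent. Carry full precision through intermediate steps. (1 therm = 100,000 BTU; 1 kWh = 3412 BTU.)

€1245.09

Heat load = 912 therm × 100,000 = 91,200,000 BTU
Gas: input = 91,200,000 / 0.96 = 95,000,000 BTU = 950 therm → 950 × €0.891 = €846.45
Heat pump: 91,200,000 BTU / 3412 = 26,730 kWh heat; / 3.77 = 7,090 kWh in → × €0.295 = €2,091.54
Difference = |€846.45 − €2,091.54| = €1,245.09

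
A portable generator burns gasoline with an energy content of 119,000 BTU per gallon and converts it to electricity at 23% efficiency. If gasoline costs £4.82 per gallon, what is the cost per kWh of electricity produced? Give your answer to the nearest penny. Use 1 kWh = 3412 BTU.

Electrical output per gallon = 119,000 BTU × 0.23 / 3412 BTU/kWh = 8.022 kWh
Cost per kWh = £4.82 / 8.022 kWh = £0.601

£0.60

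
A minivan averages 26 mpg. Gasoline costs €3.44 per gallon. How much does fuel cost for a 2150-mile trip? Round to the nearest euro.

€284

Fuel = 2150 mi / 26 mpg = 82.69 gal
Cost = 82.69 gal × €3.44/gal = €284.46 ≈ €284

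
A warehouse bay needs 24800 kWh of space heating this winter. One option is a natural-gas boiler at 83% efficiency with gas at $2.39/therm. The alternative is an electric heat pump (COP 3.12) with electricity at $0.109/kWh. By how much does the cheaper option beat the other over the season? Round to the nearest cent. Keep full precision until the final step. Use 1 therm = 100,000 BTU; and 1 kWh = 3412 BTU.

Heat load = 24800 kWh × 3412 = 84,617,600 BTU
Gas: input = 84,617,600 / 0.83 = 101,948,916 BTU = 1,019 therm → 1,019 × $2.39 = $2,436.58
Heat pump: 84,617,600 BTU / 3412 = 24,800 kWh heat; / 3.12 = 7,949 kWh in → × $0.109 = $866.41
Difference = |$2,436.58 − $866.41| = $1,570.17

$1570.17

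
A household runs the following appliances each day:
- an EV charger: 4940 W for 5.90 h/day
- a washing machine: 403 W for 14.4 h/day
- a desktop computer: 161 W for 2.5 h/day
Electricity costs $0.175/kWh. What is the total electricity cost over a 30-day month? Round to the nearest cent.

$185.60

EV charger: 4940 W × 5.90 h × 30 d = 874,380 Wh = 874.4 kWh
washing machine: 403 W × 14.4 h × 30 d = 174,096 Wh = 174.1 kWh
desktop computer: 161 W × 2.5 h × 30 d = 12,075 Wh = 12.07 kWh
Total energy = 874.4 + 174.1 + 12.07 = 1,061 kWh
Cost = 1,061 kWh × $0.175 = $185.60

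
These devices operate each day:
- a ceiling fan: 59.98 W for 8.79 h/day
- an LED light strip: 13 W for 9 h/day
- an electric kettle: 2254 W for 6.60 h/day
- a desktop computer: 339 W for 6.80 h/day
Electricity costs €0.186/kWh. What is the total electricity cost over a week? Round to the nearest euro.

ceiling fan: 59.98 W × 8.79 h × 7 d = 3,691 Wh = 3.691 kWh
LED light strip: 13 W × 9 h × 7 d = 819 Wh = 0.819 kWh
electric kettle: 2254 W × 6.60 h × 7 d = 104,135 Wh = 104.1 kWh
desktop computer: 339 W × 6.80 h × 7 d = 16,136 Wh = 16.14 kWh
Total energy = 3.691 + 0.819 + 104.1 + 16.14 = 124.8 kWh
Cost = 124.8 kWh × €0.186 = €23.21 ≈ €23

€23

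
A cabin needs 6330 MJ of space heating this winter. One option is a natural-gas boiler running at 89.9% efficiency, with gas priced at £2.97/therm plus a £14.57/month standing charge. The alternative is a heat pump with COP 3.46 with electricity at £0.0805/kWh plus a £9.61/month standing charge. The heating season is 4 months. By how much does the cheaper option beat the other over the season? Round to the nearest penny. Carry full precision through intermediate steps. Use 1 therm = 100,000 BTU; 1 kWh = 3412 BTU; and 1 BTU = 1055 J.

£177.15

Heat load = 6330 MJ = 6,330,000,000 J / 1055 = 6,000,000 BTU
Gas: input = 6,000,000 / 0.899 = 6,674,082 BTU = 66.74 therm → 66.74 × £2.97 = £198.22; + 4 × £14.57 standing = £256.50
Heat pump: 6,000,000 BTU / 3412 = 1,758 kWh heat; / 3.46 = 508.2 kWh in → × £0.0805 = £40.91; + 4 × £9.61 standing = £79.35
Difference = |£256.50 − £79.35| = £177.15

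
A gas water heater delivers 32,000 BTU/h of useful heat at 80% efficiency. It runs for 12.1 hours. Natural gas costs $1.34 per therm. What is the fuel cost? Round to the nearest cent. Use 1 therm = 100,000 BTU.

Heat delivered = 32,000 BTU/h × 12.1 h = 387,200 BTU
Gas input = 387,200 / 0.80 = 484,000 BTU
= 484,000 / 100,000 = 4.84 therm
Cost = 4.84 × $1.34/therm = $6.49

$6.49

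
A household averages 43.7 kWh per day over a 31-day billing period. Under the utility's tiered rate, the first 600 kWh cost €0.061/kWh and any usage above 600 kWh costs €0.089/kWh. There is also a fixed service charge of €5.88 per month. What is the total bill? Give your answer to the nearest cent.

Usage = 43.7 kWh/day × 31 days = 1354.7 kWh
First 600 kWh × €0.061 = €36.60
Remaining 754.7 kWh × €0.089 = €67.17
Energy charge = €103.77; + service €5.88 = €109.65

€109.65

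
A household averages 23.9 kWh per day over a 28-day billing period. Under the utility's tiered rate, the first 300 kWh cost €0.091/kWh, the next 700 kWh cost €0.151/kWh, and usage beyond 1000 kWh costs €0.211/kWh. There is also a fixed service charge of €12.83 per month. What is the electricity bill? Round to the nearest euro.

Usage = 23.9 kWh/day × 28 days = 669.2 kWh
First 300 kWh × €0.091 = €27.30
Next 369.2 kWh × €0.151 = €55.75
Remaining tier: 0 kWh (not reached)
Energy charge = €83.05; + service €12.83 = €95.88 ≈ €96

€96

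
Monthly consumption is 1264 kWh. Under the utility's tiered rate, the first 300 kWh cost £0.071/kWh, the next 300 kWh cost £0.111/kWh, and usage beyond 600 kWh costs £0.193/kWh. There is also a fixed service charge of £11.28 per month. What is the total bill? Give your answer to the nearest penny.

£194.03

First 300 kWh × £0.071 = £21.30
Next 300 kWh × £0.111 = £33.30
Remaining 664 kWh × £0.193 = £128.15
Energy charge = £182.75; + service £11.28 = £194.03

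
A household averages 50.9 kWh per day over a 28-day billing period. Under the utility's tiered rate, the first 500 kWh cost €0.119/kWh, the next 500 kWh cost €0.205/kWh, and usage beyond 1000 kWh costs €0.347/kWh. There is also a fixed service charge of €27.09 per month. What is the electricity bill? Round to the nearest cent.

Usage = 50.9 kWh/day × 28 days = 1425.2 kWh
First 500 kWh × €0.119 = €59.50
Next 500 kWh × €0.205 = €102.50
Remaining 425.2 kWh × €0.347 = €147.54
Energy charge = €309.54; + service €27.09 = €336.63

€336.63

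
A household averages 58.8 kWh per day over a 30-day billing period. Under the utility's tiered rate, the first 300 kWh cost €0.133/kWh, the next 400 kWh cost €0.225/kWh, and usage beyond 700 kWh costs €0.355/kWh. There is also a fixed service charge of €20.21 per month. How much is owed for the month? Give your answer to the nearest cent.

Usage = 58.8 kWh/day × 30 days = 1764 kWh
First 300 kWh × €0.133 = €39.90
Next 400 kWh × €0.225 = €90.00
Remaining 1064 kWh × €0.355 = €377.72
Energy charge = €507.62; + service €20.21 = €527.83

€527.83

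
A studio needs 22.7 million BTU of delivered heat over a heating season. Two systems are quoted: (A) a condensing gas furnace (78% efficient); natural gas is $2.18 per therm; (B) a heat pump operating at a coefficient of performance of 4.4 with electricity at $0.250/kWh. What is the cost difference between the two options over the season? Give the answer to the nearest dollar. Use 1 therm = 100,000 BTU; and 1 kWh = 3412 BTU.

$256

Heat load = 22.7 × 10⁶ BTU = 22,700,000 BTU
Gas: input = 22,700,000 / 0.78 = 29,102,564 BTU = 291 therm → 291 × $2.18 = $634.44
Heat pump: 22,700,000 BTU / 3412 = 6,653 kWh heat; / 4.4 = 1,512 kWh in → × $0.250 = $378.01
Difference = |$634.44 − $378.01| = $256.43 ≈ $256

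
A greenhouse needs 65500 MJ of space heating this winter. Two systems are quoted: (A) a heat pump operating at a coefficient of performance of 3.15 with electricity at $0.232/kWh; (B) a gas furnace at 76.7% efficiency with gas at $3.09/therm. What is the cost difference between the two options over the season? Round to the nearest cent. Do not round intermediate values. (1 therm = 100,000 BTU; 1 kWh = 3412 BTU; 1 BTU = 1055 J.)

$1161.06

Heat load = 65500 MJ = 65,500,000,000 J / 1055 = 62,085,308 BTU
Gas: input = 62,085,308 / 0.767 = 80,945,643 BTU = 809.5 therm → 809.5 × $3.09 = $2,501.22
Heat pump: 62,085,308 BTU / 3412 = 18,200 kWh heat; / 3.15 = 5,777 kWh in → × $0.232 = $1,340.16
Difference = |$2,501.22 − $1,340.16| = $1,161.06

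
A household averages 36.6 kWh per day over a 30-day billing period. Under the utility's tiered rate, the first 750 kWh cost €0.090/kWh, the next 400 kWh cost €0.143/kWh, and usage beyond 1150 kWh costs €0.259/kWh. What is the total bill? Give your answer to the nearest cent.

€117.26

Usage = 36.6 kWh/day × 30 days = 1098 kWh
First 750 kWh × €0.090 = €67.50
Next 348 kWh × €0.143 = €49.76
Remaining tier: 0 kWh (not reached)
Total = €117.26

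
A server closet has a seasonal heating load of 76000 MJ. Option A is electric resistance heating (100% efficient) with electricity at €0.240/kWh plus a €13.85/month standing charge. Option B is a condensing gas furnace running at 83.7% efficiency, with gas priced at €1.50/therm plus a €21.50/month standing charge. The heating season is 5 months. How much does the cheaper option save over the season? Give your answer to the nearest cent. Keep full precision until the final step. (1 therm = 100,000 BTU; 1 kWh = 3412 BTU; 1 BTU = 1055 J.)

Heat load = 76000 MJ = 76,000,000,000 J / 1055 = 72,037,915 BTU
Gas: input = 72,037,915 / 0.837 = 86,066,804 BTU = 860.7 therm → 860.7 × €1.50 = €1,291.00; + 5 × €21.50 standing = €1,398.50
Electric: 72,037,915 BTU / 3412 = 21,110 kWh → × €0.240 = €5,067.15; + 5 × €13.85 standing = €5,136.40
Difference = |€1,398.50 − €5,136.40| = €3,737.89

€3737.89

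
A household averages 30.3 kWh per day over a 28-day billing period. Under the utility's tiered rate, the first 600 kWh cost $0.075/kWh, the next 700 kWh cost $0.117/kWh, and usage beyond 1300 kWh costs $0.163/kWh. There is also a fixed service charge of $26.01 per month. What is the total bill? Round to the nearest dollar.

Usage = 30.3 kWh/day × 28 days = 848.4 kWh
First 600 kWh × $0.075 = $45.00
Next 248.4 kWh × $0.117 = $29.06
Remaining tier: 0 kWh (not reached)
Energy charge = $74.06; + service $26.01 = $100.07 ≈ $100

$100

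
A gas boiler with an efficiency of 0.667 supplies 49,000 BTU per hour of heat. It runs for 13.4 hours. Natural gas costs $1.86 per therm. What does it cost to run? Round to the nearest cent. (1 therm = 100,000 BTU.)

$18.31

Heat delivered = 49,000 BTU/h × 13.4 h = 656,600 BTU
Gas input = 656,600 / 0.667 = 984,408 BTU
= 984,408 / 100,000 = 9.844 therm
Cost = 9.844 × $1.86/therm = $18.31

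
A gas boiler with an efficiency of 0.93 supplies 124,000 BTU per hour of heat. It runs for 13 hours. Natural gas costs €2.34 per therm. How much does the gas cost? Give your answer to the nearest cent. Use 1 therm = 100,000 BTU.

€40.56

Heat delivered = 124,000 BTU/h × 13 h = 1,612,000 BTU
Gas input = 1,612,000 / 0.93 = 1,733,333 BTU
= 1,733,333 / 100,000 = 17.33 therm
Cost = 17.33 × €2.34/therm = €40.56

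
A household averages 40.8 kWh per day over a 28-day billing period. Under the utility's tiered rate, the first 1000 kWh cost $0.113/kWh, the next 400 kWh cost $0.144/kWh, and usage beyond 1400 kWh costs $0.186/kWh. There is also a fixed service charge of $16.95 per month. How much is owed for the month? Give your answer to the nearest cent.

Usage = 40.8 kWh/day × 28 days = 1142.4 kWh
First 1000 kWh × $0.113 = $113.00
Next 142.4 kWh × $0.144 = $20.51
Remaining tier: 0 kWh (not reached)
Energy charge = $133.51; + service $16.95 = $150.46

$150.46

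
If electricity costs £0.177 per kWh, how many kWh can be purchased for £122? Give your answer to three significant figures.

689 kWh

£122 / £0.177 per kWh = 689.3 kWh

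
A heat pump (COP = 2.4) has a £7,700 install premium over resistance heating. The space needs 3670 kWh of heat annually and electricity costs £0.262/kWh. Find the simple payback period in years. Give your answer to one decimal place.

Resistance: 3670 kWh × £0.262 = £961.54/yr
Heat pump: 3670 / 2.4 = 1529 kWh in → × £0.262 = £400.64/yr
Annual savings = £560.90
Payback = £7,700 / £560.90 = 13.7 years

13.7 years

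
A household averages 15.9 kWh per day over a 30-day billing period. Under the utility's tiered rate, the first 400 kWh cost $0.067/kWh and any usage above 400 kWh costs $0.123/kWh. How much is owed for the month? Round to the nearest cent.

$36.27

Usage = 15.9 kWh/day × 30 days = 477 kWh
First 400 kWh × $0.067 = $26.80
Remaining 77 kWh × $0.123 = $9.47
Total = $36.27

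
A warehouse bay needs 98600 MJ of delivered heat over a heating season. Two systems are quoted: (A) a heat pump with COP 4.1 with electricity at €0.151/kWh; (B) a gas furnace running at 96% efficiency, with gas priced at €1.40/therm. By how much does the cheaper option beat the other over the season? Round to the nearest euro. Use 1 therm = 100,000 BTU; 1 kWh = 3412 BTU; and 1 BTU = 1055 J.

€354

Heat load = 98600 MJ = 98,600,000,000 J / 1055 = 93,459,716 BTU
Gas: input = 93,459,716 / 0.96 = 97,353,870 BTU = 973.5 therm → 973.5 × €1.40 = €1,362.95
Heat pump: 93,459,716 BTU / 3412 = 27,390 kWh heat; / 4.1 = 6,681 kWh in → × €0.151 = €1,008.81
Difference = |€1,362.95 − €1,008.81| = €354.15 ≈ €354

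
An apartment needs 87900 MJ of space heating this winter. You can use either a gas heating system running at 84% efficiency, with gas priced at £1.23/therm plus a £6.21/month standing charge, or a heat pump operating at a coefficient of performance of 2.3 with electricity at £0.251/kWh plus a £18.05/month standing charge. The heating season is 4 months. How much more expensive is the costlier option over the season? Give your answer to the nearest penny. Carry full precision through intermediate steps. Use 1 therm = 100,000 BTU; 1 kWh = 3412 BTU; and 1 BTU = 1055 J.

Heat load = 87900 MJ = 87,900,000,000 J / 1055 = 83,317,536 BTU
Gas: input = 83,317,536 / 0.84 = 99,187,542 BTU = 991.9 therm → 991.9 × £1.23 = £1,220.01; + 4 × £6.21 standing = £1,244.85
Heat pump: 83,317,536 BTU / 3412 = 24,420 kWh heat; / 2.3 = 10,620 kWh in → × £0.251 = £2,664.85; + 4 × £18.05 standing = £2,737.05
Difference = |£1,244.85 − £2,737.05| = £1,492.21

£1492.21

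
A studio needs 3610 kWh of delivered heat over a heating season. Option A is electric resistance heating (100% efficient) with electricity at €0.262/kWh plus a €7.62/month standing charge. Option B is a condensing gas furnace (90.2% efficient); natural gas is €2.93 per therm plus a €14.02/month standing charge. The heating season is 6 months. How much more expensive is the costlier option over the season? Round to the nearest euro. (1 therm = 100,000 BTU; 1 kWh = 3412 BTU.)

€507

Heat load = 3610 kWh × 3412 = 12,317,320 BTU
Gas: input = 12,317,320 / 0.902 = 13,655,565 BTU = 136.6 therm → 136.6 × €2.93 = €400.11; + 6 × €14.02 standing = €484.23
Electric: 12,317,320 BTU / 3412 = 3,610 kWh → × €0.262 = €945.82; + 6 × €7.62 standing = €991.54
Difference = |€484.23 − €991.54| = €507.31 ≈ €507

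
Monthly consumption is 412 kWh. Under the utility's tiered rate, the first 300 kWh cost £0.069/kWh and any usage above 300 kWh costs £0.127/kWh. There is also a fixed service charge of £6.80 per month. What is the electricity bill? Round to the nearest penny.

£41.72

First 300 kWh × £0.069 = £20.70
Remaining 112 kWh × £0.127 = £14.22
Energy charge = £34.92; + service £6.80 = £41.72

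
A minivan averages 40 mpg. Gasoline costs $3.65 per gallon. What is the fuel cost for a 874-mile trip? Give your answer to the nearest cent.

Fuel = 874 mi / 40 mpg = 21.85 gal
Cost = 21.85 gal × $3.65/gal = $79.75

$79.75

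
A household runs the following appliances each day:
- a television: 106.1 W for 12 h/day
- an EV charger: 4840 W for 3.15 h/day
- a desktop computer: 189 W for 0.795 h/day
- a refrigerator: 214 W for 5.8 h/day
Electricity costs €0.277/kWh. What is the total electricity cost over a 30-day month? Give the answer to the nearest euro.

television: 106.1 W × 12 h × 30 d = 38,196 Wh = 38.2 kWh
EV charger: 4840 W × 3.15 h × 30 d = 457,380 Wh = 457.4 kWh
desktop computer: 189 W × 0.795 h × 30 d = 4,508 Wh = 4.508 kWh
refrigerator: 214 W × 5.8 h × 30 d = 37,236 Wh = 37.24 kWh
Total energy = 38.2 + 457.4 + 4.508 + 37.24 = 537.3 kWh
Cost = 537.3 kWh × €0.277 = €148.84 ≈ €149

€149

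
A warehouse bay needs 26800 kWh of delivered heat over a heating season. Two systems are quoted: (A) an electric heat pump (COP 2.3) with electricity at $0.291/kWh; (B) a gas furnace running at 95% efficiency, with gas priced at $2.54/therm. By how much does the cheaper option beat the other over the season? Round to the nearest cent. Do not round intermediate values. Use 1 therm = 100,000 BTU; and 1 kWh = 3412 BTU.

$945.92

Heat load = 26800 kWh × 3412 = 91,441,600 BTU
Gas: input = 91,441,600 / 0.95 = 96,254,316 BTU = 962.5 therm → 962.5 × $2.54 = $2,444.86
Heat pump: 91,441,600 BTU / 3412 = 26,800 kWh heat; / 2.3 = 11,650 kWh in → × $0.291 = $3,390.78
Difference = |$2,444.86 − $3,390.78| = $945.92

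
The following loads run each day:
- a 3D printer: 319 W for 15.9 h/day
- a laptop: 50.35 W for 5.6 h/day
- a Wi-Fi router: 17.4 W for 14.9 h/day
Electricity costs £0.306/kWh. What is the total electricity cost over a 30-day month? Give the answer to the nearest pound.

3D printer: 319 W × 15.9 h × 30 d = 152,163 Wh = 152.2 kWh
laptop: 50.35 W × 5.6 h × 30 d = 8,459 Wh = 8.459 kWh
Wi-Fi router: 17.4 W × 14.9 h × 30 d = 7,778 Wh = 7.778 kWh
Total energy = 152.2 + 8.459 + 7.778 = 168.4 kWh
Cost = 168.4 kWh × £0.306 = £51.53 ≈ £52

£52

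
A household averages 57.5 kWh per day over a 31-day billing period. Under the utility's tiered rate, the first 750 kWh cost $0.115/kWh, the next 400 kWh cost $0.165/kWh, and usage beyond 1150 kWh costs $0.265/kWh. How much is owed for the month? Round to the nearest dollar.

Usage = 57.5 kWh/day × 31 days = 1782.5 kWh
First 750 kWh × $0.115 = $86.25
Next 400 kWh × $0.165 = $66.00
Remaining 632.5 kWh × $0.265 = $167.61
Total = $319.86 ≈ $320

$320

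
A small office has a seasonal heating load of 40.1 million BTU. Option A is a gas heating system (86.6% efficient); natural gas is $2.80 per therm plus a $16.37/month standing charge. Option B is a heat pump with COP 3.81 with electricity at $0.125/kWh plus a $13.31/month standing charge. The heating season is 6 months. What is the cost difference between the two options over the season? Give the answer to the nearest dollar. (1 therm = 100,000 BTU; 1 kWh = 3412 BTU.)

Heat load = 40.1 × 10⁶ BTU = 40,100,000 BTU
Gas: input = 40,100,000 / 0.866 = 46,304,850 BTU = 463 therm → 463 × $2.80 = $1,296.54; + 6 × $16.37 standing = $1,394.76
Heat pump: 40,100,000 BTU / 3412 = 11,750 kWh heat; / 3.81 = 3,085 kWh in → × $0.125 = $385.59; + 6 × $13.31 standing = $465.45
Difference = |$1,394.76 − $465.45| = $929.31 ≈ $929

$929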